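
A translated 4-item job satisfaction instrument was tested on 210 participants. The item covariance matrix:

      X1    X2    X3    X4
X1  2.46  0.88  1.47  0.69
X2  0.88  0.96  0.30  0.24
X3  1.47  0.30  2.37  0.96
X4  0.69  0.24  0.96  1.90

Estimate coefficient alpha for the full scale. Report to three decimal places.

Σσ²ᵢ = 2.46 + 0.96 + 2.37 + 1.90 = 7.69
Sum of the distinct covariances = 4.54
σ²_T = 7.69 + 2 × 4.54 = 16.77
α = (k/(k−1))·(1 − Σσ²ᵢ/σ²_T) = (4/3)·(1 − 7.69/16.77) = 0.722

coefficient alpha = 0.722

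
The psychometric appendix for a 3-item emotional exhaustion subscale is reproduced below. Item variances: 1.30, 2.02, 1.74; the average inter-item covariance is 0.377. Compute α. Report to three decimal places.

Σσ²ᵢ = 1.30 + 2.02 + 1.74 = 5.06
Sum of the 3 distinct covariances = 3 × 0.377 = 1.131
σ²_total = Σσ²ᵢ + 2·Σcov = 5.06 + 2 × 1.131 = 7.322
α = (3/2)·(1 − 5.06/7.322) = 0.463

α = 0.463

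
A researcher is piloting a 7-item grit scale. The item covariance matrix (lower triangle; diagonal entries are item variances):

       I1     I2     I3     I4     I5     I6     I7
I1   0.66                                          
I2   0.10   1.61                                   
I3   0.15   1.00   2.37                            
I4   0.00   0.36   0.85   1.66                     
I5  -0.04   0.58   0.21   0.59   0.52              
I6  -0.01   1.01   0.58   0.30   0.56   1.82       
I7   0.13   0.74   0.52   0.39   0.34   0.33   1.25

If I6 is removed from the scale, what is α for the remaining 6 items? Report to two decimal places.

α = 0.71

Remaining items: I1, I2, I3, I4, I5, I7 (k = 6).
ΣVar(i) = 0.66 + 1.61 + 2.37 + 1.66 + 0.52 + 1.25 = 8.07
Var(T) = 8.07 + 2 × 5.92 = 19.91
α (item deleted) = (6/5)·(1 − 8.07/19.91) = 0.71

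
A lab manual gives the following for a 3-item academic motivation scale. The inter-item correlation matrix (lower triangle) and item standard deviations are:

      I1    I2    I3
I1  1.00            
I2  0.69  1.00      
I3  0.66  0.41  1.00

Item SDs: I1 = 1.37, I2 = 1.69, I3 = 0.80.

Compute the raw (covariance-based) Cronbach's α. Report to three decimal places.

α = 0.775

Σσ²ᵢ = 1.37² + 1.69² + 0.80² = 5.3730
Covariances σ_ij = r_ij · s_i · s_j:
  σ(I1,I2) = 0.69 × 1.37 × 1.69 = 1.5976
  σ(I1,I3) = 0.66 × 1.37 × 0.80 = 0.7234
  σ(I2,I3) = 0.41 × 1.69 × 0.80 = 0.5543
σ²_T = Σσ²ᵢ + 2·Σσ_ij = 5.3730 + 2 × 2.8753 = 11.1236
α = (3/2)·(1 − 5.3730/11.1236) = 0.775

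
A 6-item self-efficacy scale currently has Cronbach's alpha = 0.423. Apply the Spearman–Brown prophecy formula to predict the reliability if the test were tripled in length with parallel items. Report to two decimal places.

predicted reliability = 0.69

Length factor m = 3
α' = m·α / (1 + (m−1)·α)
   = 3 × 0.423 / (1 + (3 − 1) × 0.423)
   = 1.2690 / 1.8460 = 0.69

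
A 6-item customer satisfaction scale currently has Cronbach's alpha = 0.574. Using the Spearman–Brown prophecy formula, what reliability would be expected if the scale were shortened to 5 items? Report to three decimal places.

predicted reliability = 0.529

Length factor m = 5/6 = 0.8333
α' = m·α / (1 − (1−m)·α)
   = 5/6 × 0.574 / (1 − (1 − 5/6) × 0.574)
   = 0.4783 / 0.9043 = 0.529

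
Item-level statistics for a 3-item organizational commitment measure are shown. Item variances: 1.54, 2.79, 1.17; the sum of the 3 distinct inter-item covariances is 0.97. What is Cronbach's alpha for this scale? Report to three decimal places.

Σσᵢ² = 1.54 + 2.79 + 1.17 = 5.50
Sum of distinct covariances = 0.97
σ²_total = Σσᵢ² + 2·Σcov = 5.50 + 2 × 0.97 = 7.44
α = (3/2)·(1 − 5.50/7.44) = 0.391

Cronbach's alpha = 0.391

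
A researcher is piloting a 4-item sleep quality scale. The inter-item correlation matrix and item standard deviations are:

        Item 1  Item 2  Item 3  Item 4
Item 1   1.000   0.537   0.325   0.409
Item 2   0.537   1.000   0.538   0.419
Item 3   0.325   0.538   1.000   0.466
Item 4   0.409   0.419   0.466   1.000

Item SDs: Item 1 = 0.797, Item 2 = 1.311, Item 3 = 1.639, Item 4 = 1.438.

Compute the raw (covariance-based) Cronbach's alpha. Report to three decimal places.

Σσ²ᵢ = 0.797² + 1.311² + 1.639² + 1.438² = 7.1081
Covariances σ_ij = r_ij · s_i · s_j:
  σ(Item 1,Item 2) = 0.537 × 0.797 × 1.311 = 0.5611
  σ(Item 1,Item 3) = 0.325 × 0.797 × 1.639 = 0.4245
  σ(Item 1,Item 4) = 0.409 × 0.797 × 1.438 = 0.4687
  σ(Item 2,Item 3) = 0.538 × 1.311 × 1.639 = 1.1560
  σ(Item 2,Item 4) = 0.419 × 1.311 × 1.438 = 0.7899
  σ(Item 3,Item 4) = 0.466 × 1.639 × 1.438 = 1.0983
σ²_T = Σσ²ᵢ + 2·Σσ_ij = 7.1081 + 2 × 4.4985 = 16.1051
α = (4/3)·(1 − 7.1081/16.1051) = 0.745

Cronbach's alpha = 0.745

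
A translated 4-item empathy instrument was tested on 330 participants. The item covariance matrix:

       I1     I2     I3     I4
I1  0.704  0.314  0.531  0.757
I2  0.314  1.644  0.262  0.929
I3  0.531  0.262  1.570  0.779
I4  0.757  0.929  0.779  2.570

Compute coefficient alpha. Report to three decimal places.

ΣVar(i) = 0.704 + 1.644 + 1.570 + 2.570 = 6.488
Sum of the distinct covariances = 3.572
σ²_T = 6.488 + 2 × 3.572 = 13.632
α = (k/(k−1))·(1 − ΣVar(i)/σ²_T) = (4/3)·(1 − 6.488/13.632) = 0.699

coefficient alpha = 0.699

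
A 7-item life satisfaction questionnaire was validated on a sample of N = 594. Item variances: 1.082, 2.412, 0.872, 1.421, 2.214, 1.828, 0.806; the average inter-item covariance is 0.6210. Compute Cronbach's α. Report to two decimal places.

Σσᵢ² = 1.082 + 2.412 + 0.872 + 1.421 + 2.214 + 1.828 + 0.806 = 10.635
Sum of the 21 distinct covariances = 21 × 0.6210 = 13.0410
total variance = Σσᵢ² + 2·Σcov = 10.635 + 2 × 13.0410 = 36.7170
α = (7/6)·(1 − 10.635/36.7170) = 0.83

α = 0.83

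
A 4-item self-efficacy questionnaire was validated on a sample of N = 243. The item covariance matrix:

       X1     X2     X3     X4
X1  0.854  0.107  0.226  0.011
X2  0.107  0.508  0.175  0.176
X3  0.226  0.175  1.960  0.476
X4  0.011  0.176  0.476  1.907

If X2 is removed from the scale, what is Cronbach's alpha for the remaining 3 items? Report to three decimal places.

Remaining items: X1, X3, X4 (k = 3).
Σσᵢ² = 0.854 + 1.960 + 1.907 = 4.721
σ²_T = 4.721 + 2 × 0.713 = 6.147
α (item deleted) = (3/2)·(1 − 4.721/6.147) = 0.348

Cronbach's alpha = 0.348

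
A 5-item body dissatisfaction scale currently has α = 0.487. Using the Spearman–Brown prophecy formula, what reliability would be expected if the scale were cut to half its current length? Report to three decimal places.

Length factor m = 1/2
α' = m·α / (1 − (1−m)·α)
   = 1/2 × 0.487 / (1 − (1 − 1/2) × 0.487)
   = 0.2435 / 0.7565 = 0.322

predicted reliability = 0.322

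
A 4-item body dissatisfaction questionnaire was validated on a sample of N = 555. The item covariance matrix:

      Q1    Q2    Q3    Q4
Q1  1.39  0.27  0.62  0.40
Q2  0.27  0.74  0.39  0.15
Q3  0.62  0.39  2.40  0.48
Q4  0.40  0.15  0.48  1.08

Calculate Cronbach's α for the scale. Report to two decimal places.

sum of item variances = 1.39 + 0.74 + 2.40 + 1.08 = 5.61
Sum of off-diagonal covariances = 2.31
total variance = 5.61 + 2 × 2.31 = 10.23
α = (k/(k−1))·(1 − sum of item variances/total variance) = (4/3)·(1 − 5.61/10.23) = 0.60

α = 0.60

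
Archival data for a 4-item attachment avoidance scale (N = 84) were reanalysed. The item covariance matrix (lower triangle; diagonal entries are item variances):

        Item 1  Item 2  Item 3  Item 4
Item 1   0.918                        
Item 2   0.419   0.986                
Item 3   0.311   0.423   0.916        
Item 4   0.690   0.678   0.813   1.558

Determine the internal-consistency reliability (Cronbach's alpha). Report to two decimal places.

Cronbach's alpha = 0.80

ΣVar(i) = 0.918 + 0.986 + 0.916 + 1.558 = 4.378
Σ_{i<j} σ_ij = 3.334
σ²_T = 4.378 + 2 × 3.334 = 11.046
α = (k/(k−1))·(1 − ΣVar(i)/σ²_T) = (4/3)·(1 − 4.378/11.046) = 0.80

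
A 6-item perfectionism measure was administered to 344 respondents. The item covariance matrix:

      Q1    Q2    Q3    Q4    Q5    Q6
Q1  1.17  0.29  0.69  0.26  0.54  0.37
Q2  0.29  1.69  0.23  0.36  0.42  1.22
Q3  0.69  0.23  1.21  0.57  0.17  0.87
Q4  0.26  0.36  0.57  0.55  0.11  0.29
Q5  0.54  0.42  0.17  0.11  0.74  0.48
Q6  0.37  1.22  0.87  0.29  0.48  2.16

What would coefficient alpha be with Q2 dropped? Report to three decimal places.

α = 0.748

Remaining items: Q1, Q3, Q4, Q5, Q6 (k = 5).
ΣVar(i) = 1.17 + 1.21 + 0.55 + 0.74 + 2.16 = 5.83
total variance = 5.83 + 2 × 4.35 = 14.53
α (item deleted) = (5/4)·(1 − 5.83/14.53) = 0.748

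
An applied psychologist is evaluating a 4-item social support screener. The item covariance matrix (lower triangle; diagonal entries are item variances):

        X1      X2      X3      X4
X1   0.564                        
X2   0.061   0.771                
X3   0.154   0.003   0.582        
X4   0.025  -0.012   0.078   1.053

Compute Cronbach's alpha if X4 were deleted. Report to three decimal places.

α = 0.278

Remaining items: X1, X2, X3 (k = 3).
Σσᵢ² = 0.564 + 0.771 + 0.582 = 1.917
σ²_T = 1.917 + 2 × 0.218 = 2.353
α (item deleted) = (3/2)·(1 − 1.917/2.353) = 0.278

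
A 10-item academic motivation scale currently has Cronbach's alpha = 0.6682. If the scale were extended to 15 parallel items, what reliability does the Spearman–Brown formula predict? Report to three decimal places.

predicted reliability = 0.751

Length factor m = 15/10 = 1.5000
α' = m·α / (1 + (m−1)·α)
   = 15/10 × 0.6682 / (1 + (15/10 − 1) × 0.6682)
   = 1.0023 / 1.3341 = 0.751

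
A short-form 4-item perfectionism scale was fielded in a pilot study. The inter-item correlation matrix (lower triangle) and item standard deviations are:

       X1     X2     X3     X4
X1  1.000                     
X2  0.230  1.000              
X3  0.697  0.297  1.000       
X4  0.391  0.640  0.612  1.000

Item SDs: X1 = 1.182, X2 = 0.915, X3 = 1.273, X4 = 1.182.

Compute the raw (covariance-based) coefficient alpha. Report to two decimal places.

coefficient alpha = 0.79

Σσ²ᵢ = 1.182² + 0.915² + 1.273² + 1.182² = 5.2520
Covariances σ_ij = r_ij · s_i · s_j:
  σ(X1,X2) = 0.230 × 1.182 × 0.915 = 0.2488
  σ(X1,X3) = 0.697 × 1.182 × 1.273 = 1.0488
  σ(X1,X4) = 0.391 × 1.182 × 1.182 = 0.5463
  σ(X2,X3) = 0.297 × 0.915 × 1.273 = 0.3459
  σ(X2,X4) = 0.640 × 0.915 × 1.182 = 0.6922
  σ(X3,X4) = 0.612 × 1.273 × 1.182 = 0.9209
σ²_T = Σσ²ᵢ + 2·Σσ_ij = 5.2520 + 2 × 3.8029 = 12.8578
α = (4/3)·(1 − 5.2520/12.8578) = 0.79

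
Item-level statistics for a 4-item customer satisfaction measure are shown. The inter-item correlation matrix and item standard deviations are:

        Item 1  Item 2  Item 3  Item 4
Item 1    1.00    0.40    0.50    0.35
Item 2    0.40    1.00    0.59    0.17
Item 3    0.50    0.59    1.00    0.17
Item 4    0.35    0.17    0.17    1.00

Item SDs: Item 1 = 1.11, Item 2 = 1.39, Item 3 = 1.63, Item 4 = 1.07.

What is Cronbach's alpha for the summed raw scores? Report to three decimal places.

Σσ²ᵢ = 1.11² + 1.39² + 1.63² + 1.07² = 6.9660
Covariances σ_ij = r_ij · s_i · s_j:
  σ(Item 1,Item 2) = 0.40 × 1.11 × 1.39 = 0.6172
  σ(Item 1,Item 3) = 0.50 × 1.11 × 1.63 = 0.9047
  σ(Item 1,Item 4) = 0.35 × 1.11 × 1.07 = 0.4157
  σ(Item 2,Item 3) = 0.59 × 1.39 × 1.63 = 1.3368
  σ(Item 2,Item 4) = 0.17 × 1.39 × 1.07 = 0.2528
  σ(Item 3,Item 4) = 0.17 × 1.63 × 1.07 = 0.2965
σ²_T = Σσ²ᵢ + 2·Σσ_ij = 6.9660 + 2 × 3.8237 = 14.6134
α = (4/3)·(1 − 6.9660/14.6134) = 0.698

Cronbach's alpha = 0.698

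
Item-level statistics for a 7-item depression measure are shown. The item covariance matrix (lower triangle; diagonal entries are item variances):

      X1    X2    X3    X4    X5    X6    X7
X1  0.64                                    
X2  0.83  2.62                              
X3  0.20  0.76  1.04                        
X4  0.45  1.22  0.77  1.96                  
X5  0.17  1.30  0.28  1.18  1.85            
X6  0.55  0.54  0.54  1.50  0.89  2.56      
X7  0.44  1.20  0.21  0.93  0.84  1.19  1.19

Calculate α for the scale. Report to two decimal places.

ΣVar(i) = 0.64 + 2.62 + 1.04 + 1.96 + 1.85 + 2.56 + 1.19 = 11.86
Σ_{i<j} σ_ij = 15.99
total variance = 11.86 + 2 × 15.99 = 43.84
α = (k/(k−1))·(1 − ΣVar(i)/total variance) = (7/6)·(1 − 11.86/43.84) = 0.85

α = 0.85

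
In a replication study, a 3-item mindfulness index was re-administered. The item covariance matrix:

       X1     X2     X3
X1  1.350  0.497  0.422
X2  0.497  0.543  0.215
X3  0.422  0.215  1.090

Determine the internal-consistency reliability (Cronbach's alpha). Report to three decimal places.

Cronbach's alpha = 0.648

sum of item variances = 1.350 + 0.543 + 1.090 = 2.983
Σ_{i<j} σ_ij = 1.134
Var(T) = 2.983 + 2 × 1.134 = 5.251
α = (k/(k−1))·(1 − sum of item variances/Var(T)) = (3/2)·(1 − 2.983/5.251) = 0.648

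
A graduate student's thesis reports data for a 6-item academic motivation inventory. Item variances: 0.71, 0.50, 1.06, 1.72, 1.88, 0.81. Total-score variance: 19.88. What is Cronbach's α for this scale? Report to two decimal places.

α = 0.80

sum of item variances = 0.71 + 0.50 + 1.06 + 1.72 + 1.88 + 0.81 = 6.68
α = (k/(k−1))·(1 − sum of item variances/total variance) = (6/5)·(1 − 6.68/19.88) = 0.80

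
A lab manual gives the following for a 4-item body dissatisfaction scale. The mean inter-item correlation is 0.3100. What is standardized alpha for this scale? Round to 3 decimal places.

standardized alpha = 0.642

Standardized α = k·r̄ / (1 + (k−1)·r̄) = 4 × 0.3100 / (1 + 3 × 0.3100)
  = 1.2400 / 1.9300 = 0.642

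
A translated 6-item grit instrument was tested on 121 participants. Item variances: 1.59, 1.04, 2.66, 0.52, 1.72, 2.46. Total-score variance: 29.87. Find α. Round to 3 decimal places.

sum of item variances = 1.59 + 1.04 + 2.66 + 0.52 + 1.72 + 2.46 = 9.99
α = (k/(k−1))·(1 − sum of item variances/Var(T)) = (6/5)·(1 − 9.99/29.87) = 0.799

α = 0.799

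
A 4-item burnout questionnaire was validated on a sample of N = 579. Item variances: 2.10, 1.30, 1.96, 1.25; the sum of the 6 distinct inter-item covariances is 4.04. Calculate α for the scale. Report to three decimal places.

ΣVar(i) = 2.10 + 1.30 + 1.96 + 1.25 = 6.61
Sum of distinct covariances = 4.04
σ²_total = ΣVar(i) + 2·Σcov = 6.61 + 2 × 4.04 = 14.69
α = (4/3)·(1 − 6.61/14.69) = 0.733

α = 0.733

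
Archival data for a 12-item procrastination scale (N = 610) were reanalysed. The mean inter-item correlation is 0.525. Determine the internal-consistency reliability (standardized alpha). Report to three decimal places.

standardized alpha = 0.930

Standardized α = k·r̄ / (1 + (k−1)·r̄) = 12 × 0.525 / (1 + 11 × 0.525)
  = 6.3000 / 6.7750 = 0.930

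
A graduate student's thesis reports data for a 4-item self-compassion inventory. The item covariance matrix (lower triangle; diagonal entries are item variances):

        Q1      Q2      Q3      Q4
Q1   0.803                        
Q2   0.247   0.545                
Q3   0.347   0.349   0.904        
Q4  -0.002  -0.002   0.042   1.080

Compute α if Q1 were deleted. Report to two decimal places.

α = 0.35

Remaining items: Q2, Q3, Q4 (k = 3).
ΣVar(i) = 0.545 + 0.904 + 1.080 = 2.529
total variance = 2.529 + 2 × 0.389 = 3.307
α (item deleted) = (3/2)·(1 − 2.529/3.307) = 0.35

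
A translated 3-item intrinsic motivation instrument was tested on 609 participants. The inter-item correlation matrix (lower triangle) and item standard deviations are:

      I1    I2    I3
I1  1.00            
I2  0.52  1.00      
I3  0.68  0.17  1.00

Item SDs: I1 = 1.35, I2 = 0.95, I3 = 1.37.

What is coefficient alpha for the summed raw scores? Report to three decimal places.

α = 0.724

Σσ²ᵢ = 1.35² + 0.95² + 1.37² = 4.6019
Covariances σ_ij = r_ij · s_i · s_j:
  σ(I1,I2) = 0.52 × 1.35 × 0.95 = 0.6669
  σ(I1,I3) = 0.68 × 1.35 × 1.37 = 1.2577
  σ(I2,I3) = 0.17 × 0.95 × 1.37 = 0.2213
σ²_T = Σσ²ᵢ + 2·Σσ_ij = 4.6019 + 2 × 2.1459 = 8.8937
α = (3/2)·(1 − 4.6019/8.8937) = 0.724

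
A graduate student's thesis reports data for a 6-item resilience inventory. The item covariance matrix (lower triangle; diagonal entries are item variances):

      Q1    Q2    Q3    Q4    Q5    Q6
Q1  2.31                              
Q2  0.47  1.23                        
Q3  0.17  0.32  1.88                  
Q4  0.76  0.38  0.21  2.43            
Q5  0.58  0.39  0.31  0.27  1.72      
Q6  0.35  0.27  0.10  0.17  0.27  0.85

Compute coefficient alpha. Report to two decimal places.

sum of item variances = 2.31 + 1.23 + 1.88 + 2.43 + 1.72 + 0.85 = 10.42
Sum of the distinct covariances = 5.02
σ²_T = 10.42 + 2 × 5.02 = 20.46
α = (k/(k−1))·(1 − sum of item variances/σ²_T) = (6/5)·(1 − 10.42/20.46) = 0.59

coefficient alpha = 0.59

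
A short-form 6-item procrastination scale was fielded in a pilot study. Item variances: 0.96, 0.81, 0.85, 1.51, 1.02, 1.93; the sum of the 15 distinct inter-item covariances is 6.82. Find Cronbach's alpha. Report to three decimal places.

Σσᵢ² = 0.96 + 0.81 + 0.85 + 1.51 + 1.02 + 1.93 = 7.08
Sum of distinct covariances = 6.82
total variance = Σσᵢ² + 2·Σcov = 7.08 + 2 × 6.82 = 20.72
α = (6/5)·(1 − 7.08/20.72) = 0.790

α = 0.790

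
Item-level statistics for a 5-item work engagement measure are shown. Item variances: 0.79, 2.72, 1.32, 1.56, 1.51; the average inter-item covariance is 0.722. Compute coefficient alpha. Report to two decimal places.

α = 0.81

ΣVar(i) = 0.79 + 2.72 + 1.32 + 1.56 + 1.51 = 7.90
Sum of the 10 distinct covariances = 10 × 0.722 = 7.220
total variance = ΣVar(i) + 2·Σcov = 7.90 + 2 × 7.220 = 22.340
α = (5/4)·(1 − 7.90/22.340) = 0.81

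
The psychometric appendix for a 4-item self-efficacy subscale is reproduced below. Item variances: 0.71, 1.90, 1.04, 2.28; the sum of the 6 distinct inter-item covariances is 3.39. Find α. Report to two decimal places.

ΣVar(i) = 0.71 + 1.90 + 1.04 + 2.28 = 5.93
Sum of distinct covariances = 3.39
total variance = ΣVar(i) + 2·Σcov = 5.93 + 2 × 3.39 = 12.71
α = (4/3)·(1 − 5.93/12.71) = 0.71

α = 0.71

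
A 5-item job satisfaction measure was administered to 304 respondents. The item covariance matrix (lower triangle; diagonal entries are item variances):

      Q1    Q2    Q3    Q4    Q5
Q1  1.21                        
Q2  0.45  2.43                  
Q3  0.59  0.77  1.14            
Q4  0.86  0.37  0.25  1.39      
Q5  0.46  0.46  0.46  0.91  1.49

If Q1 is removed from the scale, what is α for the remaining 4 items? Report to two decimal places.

α = 0.67

Remaining items: Q2, Q3, Q4, Q5 (k = 4).
sum of item variances = 2.43 + 1.14 + 1.39 + 1.49 = 6.45
Var(T) = 6.45 + 2 × 3.22 = 12.89
α (item deleted) = (4/3)·(1 − 6.45/12.89) = 0.67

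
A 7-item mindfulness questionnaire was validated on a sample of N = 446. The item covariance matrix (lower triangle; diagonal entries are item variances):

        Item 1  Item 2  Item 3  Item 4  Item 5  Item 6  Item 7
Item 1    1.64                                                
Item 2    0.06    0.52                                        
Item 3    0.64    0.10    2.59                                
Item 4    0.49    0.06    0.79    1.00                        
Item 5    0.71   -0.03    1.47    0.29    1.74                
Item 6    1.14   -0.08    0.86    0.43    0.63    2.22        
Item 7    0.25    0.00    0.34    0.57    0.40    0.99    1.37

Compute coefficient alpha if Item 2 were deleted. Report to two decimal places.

Remaining items: Item 1, Item 3, Item 4, Item 5, Item 6, Item 7 (k = 6).
Σσ²ᵢ = 1.64 + 2.59 + 1.00 + 1.74 + 2.22 + 1.37 = 10.56
σ²_T = 10.56 + 2 × 10.00 = 30.56
α (item deleted) = (6/5)·(1 − 10.56/30.56) = 0.79

α = 0.79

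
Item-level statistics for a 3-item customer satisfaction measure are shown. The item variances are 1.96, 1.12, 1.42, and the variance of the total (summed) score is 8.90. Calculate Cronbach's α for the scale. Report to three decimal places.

sum of item variances = 1.96 + 1.12 + 1.42 = 4.50
α = (k/(k−1))·(1 − sum of item variances/total variance) = (3/2)·(1 − 4.50/8.90) = 0.742

Cronbach's α = 0.742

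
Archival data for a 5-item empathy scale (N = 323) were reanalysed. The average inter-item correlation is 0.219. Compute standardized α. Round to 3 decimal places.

standardized α = 0.584

Standardized α = k·r̄ / (1 + (k−1)·r̄) = 5 × 0.219 / (1 + 4 × 0.219)
  = 1.0950 / 1.8760 = 0.584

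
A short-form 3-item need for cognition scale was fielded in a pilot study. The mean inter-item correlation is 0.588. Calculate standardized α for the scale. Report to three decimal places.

α = 0.811

Standardized α = k·r̄ / (1 + (k−1)·r̄) = 3 × 0.588 / (1 + 2 × 0.588)
  = 1.7640 / 2.1760 = 0.811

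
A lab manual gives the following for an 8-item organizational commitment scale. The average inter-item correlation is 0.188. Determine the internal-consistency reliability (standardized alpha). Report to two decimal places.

α = 0.65

Standardized α = k·r̄ / (1 + (k−1)·r̄) = 8 × 0.188 / (1 + 7 × 0.188)
  = 1.5040 / 2.3160 = 0.65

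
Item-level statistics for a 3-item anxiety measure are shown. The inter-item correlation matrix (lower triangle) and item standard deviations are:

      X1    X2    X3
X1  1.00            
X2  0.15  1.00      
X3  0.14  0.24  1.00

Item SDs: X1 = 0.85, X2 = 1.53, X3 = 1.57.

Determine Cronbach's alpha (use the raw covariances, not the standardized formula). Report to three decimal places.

Σσ²ᵢ = 0.85² + 1.53² + 1.57² = 5.5283
Covariances σ_ij = r_ij · s_i · s_j:
  σ(X1,X2) = 0.15 × 0.85 × 1.53 = 0.1951
  σ(X1,X3) = 0.14 × 0.85 × 1.57 = 0.1868
  σ(X2,X3) = 0.24 × 1.53 × 1.57 = 0.5765
σ²_T = Σσ²ᵢ + 2·Σσ_ij = 5.5283 + 2 × 0.9584 = 7.4451
α = (3/2)·(1 − 5.5283/7.4451) = 0.386

α = 0.386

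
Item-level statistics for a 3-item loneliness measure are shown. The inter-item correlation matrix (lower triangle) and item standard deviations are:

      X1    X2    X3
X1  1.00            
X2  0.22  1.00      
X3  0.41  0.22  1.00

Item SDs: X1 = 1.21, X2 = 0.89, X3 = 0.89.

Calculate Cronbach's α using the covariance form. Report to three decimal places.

α = 0.538

Σσ²ᵢ = 1.21² + 0.89² + 0.89² = 3.0483
Covariances σ_ij = r_ij · s_i · s_j:
  σ(X1,X2) = 0.22 × 1.21 × 0.89 = 0.2369
  σ(X1,X3) = 0.41 × 1.21 × 0.89 = 0.4415
  σ(X2,X3) = 0.22 × 0.89 × 0.89 = 0.1743
σ²_T = Σσ²ᵢ + 2·Σσ_ij = 3.0483 + 2 × 0.8527 = 4.7537
α = (3/2)·(1 − 3.0483/4.7537) = 0.538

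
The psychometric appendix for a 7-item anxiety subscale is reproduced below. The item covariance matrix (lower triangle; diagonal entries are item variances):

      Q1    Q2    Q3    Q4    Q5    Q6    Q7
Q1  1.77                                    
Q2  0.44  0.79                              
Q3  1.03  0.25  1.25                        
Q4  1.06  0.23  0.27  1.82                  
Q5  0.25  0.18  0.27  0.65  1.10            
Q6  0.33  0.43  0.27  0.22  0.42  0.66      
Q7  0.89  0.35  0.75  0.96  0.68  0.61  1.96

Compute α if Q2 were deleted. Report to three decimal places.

α = 0.803

Remaining items: Q1, Q3, Q4, Q5, Q6, Q7 (k = 6).
ΣVar(i) = 1.77 + 1.25 + 1.82 + 1.10 + 0.66 + 1.96 = 8.56
σ²_total = 8.56 + 2 × 8.66 = 25.88
α (item deleted) = (6/5)·(1 − 8.56/25.88) = 0.803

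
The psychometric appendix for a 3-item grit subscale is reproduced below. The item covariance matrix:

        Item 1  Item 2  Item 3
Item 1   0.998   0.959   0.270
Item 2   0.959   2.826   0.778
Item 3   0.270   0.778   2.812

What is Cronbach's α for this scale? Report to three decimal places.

ΣVar(i) = 0.998 + 2.826 + 2.812 = 6.636
Sum of the distinct covariances = 2.007
Var(T) = 6.636 + 2 × 2.007 = 10.650
α = (k/(k−1))·(1 − ΣVar(i)/Var(T)) = (3/2)·(1 − 6.636/10.650) = 0.565

α = 0.565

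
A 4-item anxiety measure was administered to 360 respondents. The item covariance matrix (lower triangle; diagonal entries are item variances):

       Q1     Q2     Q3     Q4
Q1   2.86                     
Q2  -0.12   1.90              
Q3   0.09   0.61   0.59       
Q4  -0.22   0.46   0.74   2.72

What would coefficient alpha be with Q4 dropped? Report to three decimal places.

coefficient alpha = 0.267

Remaining items: Q1, Q2, Q3 (k = 3).
ΣVar(i) = 2.86 + 1.90 + 0.59 = 5.35
σ²_total = 5.35 + 2 × 0.58 = 6.51
α (item deleted) = (3/2)·(1 − 5.35/6.51) = 0.267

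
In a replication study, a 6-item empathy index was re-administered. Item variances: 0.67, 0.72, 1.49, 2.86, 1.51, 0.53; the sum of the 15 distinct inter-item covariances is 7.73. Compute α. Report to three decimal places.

α = 0.798

Σσ²ᵢ = 0.67 + 0.72 + 1.49 + 2.86 + 1.51 + 0.53 = 7.78
Sum of distinct covariances = 7.73
σ²_T = Σσ²ᵢ + 2·Σcov = 7.78 + 2 × 7.73 = 23.24
α = (6/5)·(1 − 7.78/23.24) = 0.798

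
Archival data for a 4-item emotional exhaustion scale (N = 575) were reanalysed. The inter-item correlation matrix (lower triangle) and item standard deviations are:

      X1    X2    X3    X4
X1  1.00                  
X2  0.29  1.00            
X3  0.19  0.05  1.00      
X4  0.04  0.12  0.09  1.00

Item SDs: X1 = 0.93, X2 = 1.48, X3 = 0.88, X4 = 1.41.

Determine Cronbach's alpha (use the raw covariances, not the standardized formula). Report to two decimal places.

α = 0.35

Σσ²ᵢ = 0.93² + 1.48² + 0.88² + 1.41² = 5.8178
Covariances σ_ij = r_ij · s_i · s_j:
  σ(X1,X2) = 0.29 × 0.93 × 1.48 = 0.3992
  σ(X1,X3) = 0.19 × 0.93 × 0.88 = 0.1555
  σ(X1,X4) = 0.04 × 0.93 × 1.41 = 0.0525
  σ(X2,X3) = 0.05 × 1.48 × 0.88 = 0.0651
  σ(X2,X4) = 0.12 × 1.48 × 1.41 = 0.2504
  σ(X3,X4) = 0.09 × 0.88 × 1.41 = 0.1117
σ²_T = Σσ²ᵢ + 2·Σσ_ij = 5.8178 + 2 × 1.0344 = 7.8866
α = (4/3)·(1 − 5.8178/7.8866) = 0.35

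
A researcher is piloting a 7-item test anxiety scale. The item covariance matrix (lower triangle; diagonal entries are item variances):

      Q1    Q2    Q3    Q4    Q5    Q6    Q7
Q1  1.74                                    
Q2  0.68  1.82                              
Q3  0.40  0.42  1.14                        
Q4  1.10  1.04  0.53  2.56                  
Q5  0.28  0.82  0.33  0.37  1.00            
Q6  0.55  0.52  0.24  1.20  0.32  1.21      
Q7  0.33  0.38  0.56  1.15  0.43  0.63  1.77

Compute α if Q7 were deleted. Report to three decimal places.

Remaining items: Q1, Q2, Q3, Q4, Q5, Q6 (k = 6).
Σσ²ᵢ = 1.74 + 1.82 + 1.14 + 2.56 + 1.00 + 1.21 = 9.47
σ²_total = 9.47 + 2 × 8.80 = 27.07
α (item deleted) = (6/5)·(1 − 9.47/27.07) = 0.780

α = 0.780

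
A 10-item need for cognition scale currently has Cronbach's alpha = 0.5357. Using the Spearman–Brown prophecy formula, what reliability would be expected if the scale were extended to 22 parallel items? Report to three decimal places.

predicted reliability = 0.717

Length factor m = 22/10 = 2.2000
α' = m·α / (1 + (m−1)·α)
   = 22/10 × 0.5357 / (1 + (22/10 − 1) × 0.5357)
   = 1.1785 / 1.6428 = 0.717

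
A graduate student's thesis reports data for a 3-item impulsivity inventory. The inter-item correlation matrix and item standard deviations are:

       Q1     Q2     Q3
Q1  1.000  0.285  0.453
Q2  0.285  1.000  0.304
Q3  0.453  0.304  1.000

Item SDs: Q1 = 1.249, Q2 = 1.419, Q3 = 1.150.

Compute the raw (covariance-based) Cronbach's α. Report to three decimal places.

Σσ²ᵢ = 1.249² + 1.419² + 1.150² = 4.8961
Covariances σ_ij = r_ij · s_i · s_j:
  σ(Q1,Q2) = 0.285 × 1.249 × 1.419 = 0.5051
  σ(Q1,Q3) = 0.453 × 1.249 × 1.150 = 0.6507
  σ(Q2,Q3) = 0.304 × 1.419 × 1.150 = 0.4961
σ²_T = Σσ²ᵢ + 2·Σσ_ij = 4.8961 + 2 × 1.6519 = 8.1999
α = (3/2)·(1 − 4.8961/8.1999) = 0.604

α = 0.604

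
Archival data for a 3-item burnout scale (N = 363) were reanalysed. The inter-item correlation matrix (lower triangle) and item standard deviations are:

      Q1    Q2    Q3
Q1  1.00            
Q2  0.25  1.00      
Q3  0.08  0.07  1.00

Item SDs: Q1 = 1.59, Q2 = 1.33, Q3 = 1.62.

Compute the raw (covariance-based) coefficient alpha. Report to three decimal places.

α = 0.306

Σσ²ᵢ = 1.59² + 1.33² + 1.62² = 6.9214
Covariances σ_ij = r_ij · s_i · s_j:
  σ(Q1,Q2) = 0.25 × 1.59 × 1.33 = 0.5287
  σ(Q1,Q3) = 0.08 × 1.59 × 1.62 = 0.2061
  σ(Q2,Q3) = 0.07 × 1.33 × 1.62 = 0.1508
σ²_T = Σσ²ᵢ + 2·Σσ_ij = 6.9214 + 2 × 0.8856 = 8.6926
α = (3/2)·(1 − 6.9214/8.6926) = 0.306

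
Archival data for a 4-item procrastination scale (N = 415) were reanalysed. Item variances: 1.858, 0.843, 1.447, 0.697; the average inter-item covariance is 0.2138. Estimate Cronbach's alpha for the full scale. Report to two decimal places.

α = 0.46

sum of item variances = 1.858 + 0.843 + 1.447 + 0.697 = 4.845
Sum of the 6 distinct covariances = 6 × 0.2138 = 1.2828
total variance = sum of item variances + 2·Σcov = 4.845 + 2 × 1.2828 = 7.4106
α = (4/3)·(1 − 4.845/7.4106) = 0.46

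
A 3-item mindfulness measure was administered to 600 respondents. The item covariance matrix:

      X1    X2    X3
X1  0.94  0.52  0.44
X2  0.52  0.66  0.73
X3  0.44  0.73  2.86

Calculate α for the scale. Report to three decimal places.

ΣVar(i) = 0.94 + 0.66 + 2.86 = 4.46
Sum of off-diagonal covariances = 1.69
σ²_total = 4.46 + 2 × 1.69 = 7.84
α = (k/(k−1))·(1 − ΣVar(i)/σ²_total) = (3/2)·(1 − 4.46/7.84) = 0.647

α = 0.647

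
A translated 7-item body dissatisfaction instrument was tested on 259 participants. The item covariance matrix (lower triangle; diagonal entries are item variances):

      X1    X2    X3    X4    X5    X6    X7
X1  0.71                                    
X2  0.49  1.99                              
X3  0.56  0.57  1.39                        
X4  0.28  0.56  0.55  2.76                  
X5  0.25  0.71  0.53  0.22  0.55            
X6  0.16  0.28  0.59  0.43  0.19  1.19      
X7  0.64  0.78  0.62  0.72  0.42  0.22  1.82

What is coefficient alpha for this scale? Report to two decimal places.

α = 0.76

sum of item variances = 0.71 + 1.99 + 1.39 + 2.76 + 0.55 + 1.19 + 1.82 = 10.41
Sum of off-diagonal covariances = 9.77
total variance = 10.41 + 2 × 9.77 = 29.95
α = (k/(k−1))·(1 − sum of item variances/total variance) = (7/6)·(1 − 10.41/29.95) = 0.76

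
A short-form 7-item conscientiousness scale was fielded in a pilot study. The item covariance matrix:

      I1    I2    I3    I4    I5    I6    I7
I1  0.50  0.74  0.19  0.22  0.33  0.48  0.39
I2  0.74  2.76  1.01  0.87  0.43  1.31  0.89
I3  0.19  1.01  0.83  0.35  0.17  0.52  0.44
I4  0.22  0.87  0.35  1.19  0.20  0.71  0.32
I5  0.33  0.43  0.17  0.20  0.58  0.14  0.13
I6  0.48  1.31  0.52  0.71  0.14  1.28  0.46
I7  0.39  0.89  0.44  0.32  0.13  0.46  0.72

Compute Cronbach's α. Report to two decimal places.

Σσᵢ² = 0.50 + 2.76 + 0.83 + 1.19 + 0.58 + 1.28 + 0.72 = 7.86
Σ_{i<j} σ_ij = 10.30
total variance = 7.86 + 2 × 10.30 = 28.46
α = (k/(k−1))·(1 − Σσᵢ²/total variance) = (7/6)·(1 − 7.86/28.46) = 0.84

Cronbach's α = 0.84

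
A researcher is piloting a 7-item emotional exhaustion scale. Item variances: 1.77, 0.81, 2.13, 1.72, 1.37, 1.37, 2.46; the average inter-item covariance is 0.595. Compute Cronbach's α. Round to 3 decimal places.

Σσ²ᵢ = 1.77 + 0.81 + 2.13 + 1.72 + 1.37 + 1.37 + 2.46 = 11.63
Sum of the 21 distinct covariances = 21 × 0.595 = 12.495
σ²_T = Σσ²ᵢ + 2·Σcov = 11.63 + 2 × 12.495 = 36.620
α = (7/6)·(1 − 11.63/36.620) = 0.796

Cronbach's α = 0.796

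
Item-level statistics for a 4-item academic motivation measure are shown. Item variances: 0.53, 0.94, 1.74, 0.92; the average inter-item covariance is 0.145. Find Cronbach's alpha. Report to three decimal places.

α = 0.395

Σσ²ᵢ = 0.53 + 0.94 + 1.74 + 0.92 = 4.13
Sum of the 6 distinct covariances = 6 × 0.145 = 0.870
Var(T) = Σσ²ᵢ + 2·Σcov = 4.13 + 2 × 0.870 = 5.870
α = (4/3)·(1 − 4.13/5.870) = 0.395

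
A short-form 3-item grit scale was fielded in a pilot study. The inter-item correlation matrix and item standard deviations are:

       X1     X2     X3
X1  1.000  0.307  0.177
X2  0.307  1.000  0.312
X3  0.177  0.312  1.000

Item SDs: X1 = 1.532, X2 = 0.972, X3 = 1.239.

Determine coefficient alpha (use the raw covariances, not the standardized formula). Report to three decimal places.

Σσ²ᵢ = 1.532² + 0.972² + 1.239² = 4.8269
Covariances σ_ij = r_ij · s_i · s_j:
  σ(X1,X2) = 0.307 × 1.532 × 0.972 = 0.4572
  σ(X1,X3) = 0.177 × 1.532 × 1.239 = 0.3360
  σ(X2,X3) = 0.312 × 0.972 × 1.239 = 0.3757
σ²_T = Σσ²ᵢ + 2·Σσ_ij = 4.8269 + 2 × 1.1689 = 7.1647
α = (3/2)·(1 − 4.8269/7.1647) = 0.489

coefficient alpha = 0.489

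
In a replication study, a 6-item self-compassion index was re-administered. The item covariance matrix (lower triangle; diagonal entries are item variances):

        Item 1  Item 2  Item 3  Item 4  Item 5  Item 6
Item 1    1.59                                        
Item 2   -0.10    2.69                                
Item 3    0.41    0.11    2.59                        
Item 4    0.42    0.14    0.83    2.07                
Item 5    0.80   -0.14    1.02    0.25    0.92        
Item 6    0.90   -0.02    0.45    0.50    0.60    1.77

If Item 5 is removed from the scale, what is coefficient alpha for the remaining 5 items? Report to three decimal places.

Remaining items: Item 1, Item 2, Item 3, Item 4, Item 6 (k = 5).
sum of item variances = 1.59 + 2.69 + 2.59 + 2.07 + 1.77 = 10.71
Var(T) = 10.71 + 2 × 3.64 = 17.99
α (item deleted) = (5/4)·(1 − 10.71/17.99) = 0.506

coefficient alpha = 0.506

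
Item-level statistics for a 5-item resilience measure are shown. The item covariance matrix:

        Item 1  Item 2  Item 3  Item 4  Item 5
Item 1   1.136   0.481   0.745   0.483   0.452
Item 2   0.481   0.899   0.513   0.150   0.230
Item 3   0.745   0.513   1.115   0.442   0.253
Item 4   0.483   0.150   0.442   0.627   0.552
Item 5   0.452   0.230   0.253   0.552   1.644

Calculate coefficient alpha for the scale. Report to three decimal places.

Σσᵢ² = 1.136 + 0.899 + 1.115 + 0.627 + 1.644 = 5.421
Σ_{i<j} σ_ij = 4.301
total variance = 5.421 + 2 × 4.301 = 14.023
α = (k/(k−1))·(1 − Σσᵢ²/total variance) = (5/4)·(1 − 5.421/14.023) = 0.767

α = 0.767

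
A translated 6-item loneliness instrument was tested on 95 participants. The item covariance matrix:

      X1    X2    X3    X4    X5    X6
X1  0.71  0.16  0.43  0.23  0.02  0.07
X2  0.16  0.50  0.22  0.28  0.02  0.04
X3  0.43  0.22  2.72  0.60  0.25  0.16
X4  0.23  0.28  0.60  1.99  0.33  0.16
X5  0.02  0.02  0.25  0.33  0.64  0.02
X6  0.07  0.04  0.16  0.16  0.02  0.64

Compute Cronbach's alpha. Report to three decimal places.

ΣVar(i) = 0.71 + 0.50 + 2.72 + 1.99 + 0.64 + 0.64 = 7.20
Σ_{i<j} σ_ij = 2.99
Var(T) = 7.20 + 2 × 2.99 = 13.18
α = (k/(k−1))·(1 − ΣVar(i)/Var(T)) = (6/5)·(1 − 7.20/13.18) = 0.544

α = 0.544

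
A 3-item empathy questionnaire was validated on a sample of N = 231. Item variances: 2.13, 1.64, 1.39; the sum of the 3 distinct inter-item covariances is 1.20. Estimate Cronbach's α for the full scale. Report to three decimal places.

sum of item variances = 2.13 + 1.64 + 1.39 = 5.16
Sum of distinct covariances = 1.20
σ²_total = sum of item variances + 2·Σcov = 5.16 + 2 × 1.20 = 7.56
α = (3/2)·(1 − 5.16/7.56) = 0.476

Cronbach's α = 0.476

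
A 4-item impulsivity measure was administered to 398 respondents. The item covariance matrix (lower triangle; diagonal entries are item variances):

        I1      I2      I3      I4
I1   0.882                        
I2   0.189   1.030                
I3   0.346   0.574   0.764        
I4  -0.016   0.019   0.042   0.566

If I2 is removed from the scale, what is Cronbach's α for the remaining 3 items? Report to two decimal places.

Remaining items: I1, I3, I4 (k = 3).
ΣVar(i) = 0.882 + 0.764 + 0.566 = 2.212
σ²_total = 2.212 + 2 × 0.372 = 2.956
α (item deleted) = (3/2)·(1 − 2.212/2.956) = 0.38

Cronbach's α = 0.38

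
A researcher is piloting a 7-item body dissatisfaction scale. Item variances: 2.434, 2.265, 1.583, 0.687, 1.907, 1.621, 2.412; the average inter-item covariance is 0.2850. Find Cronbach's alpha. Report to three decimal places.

α = 0.561

ΣVar(i) = 2.434 + 2.265 + 1.583 + 0.687 + 1.907 + 1.621 + 2.412 = 12.909
Sum of the 21 distinct covariances = 21 × 0.2850 = 5.9850
total variance = ΣVar(i) + 2·Σcov = 12.909 + 2 × 5.9850 = 24.8790
α = (7/6)·(1 − 12.909/24.8790) = 0.561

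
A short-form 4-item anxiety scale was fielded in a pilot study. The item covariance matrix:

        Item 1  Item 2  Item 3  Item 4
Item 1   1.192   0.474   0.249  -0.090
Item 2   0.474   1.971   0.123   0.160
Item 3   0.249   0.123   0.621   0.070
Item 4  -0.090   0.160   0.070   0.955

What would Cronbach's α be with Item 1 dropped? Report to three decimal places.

Remaining items: Item 2, Item 3, Item 4 (k = 3).
Σσᵢ² = 1.971 + 0.621 + 0.955 = 3.547
σ²_total = 3.547 + 2 × 0.353 = 4.253
α (item deleted) = (3/2)·(1 − 3.547/4.253) = 0.249

Cronbach's α = 0.249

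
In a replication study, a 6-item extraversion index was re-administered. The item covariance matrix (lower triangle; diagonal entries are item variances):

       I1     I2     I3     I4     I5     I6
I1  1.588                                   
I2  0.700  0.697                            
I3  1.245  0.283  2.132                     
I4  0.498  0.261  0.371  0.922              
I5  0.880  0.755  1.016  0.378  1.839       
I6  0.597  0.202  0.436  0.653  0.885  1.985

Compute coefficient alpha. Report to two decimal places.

Σσ²ᵢ = 1.588 + 0.697 + 2.132 + 0.922 + 1.839 + 1.985 = 9.163
Sum of off-diagonal covariances = 9.160
σ²_T = 9.163 + 2 × 9.160 = 27.483
α = (k/(k−1))·(1 − Σσ²ᵢ/σ²_T) = (6/5)·(1 − 9.163/27.483) = 0.80

coefficient alpha = 0.80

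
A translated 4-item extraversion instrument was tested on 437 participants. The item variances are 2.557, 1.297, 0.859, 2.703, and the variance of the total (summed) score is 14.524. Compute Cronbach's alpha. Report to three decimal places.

α = 0.653

Σσᵢ² = 2.557 + 1.297 + 0.859 + 2.703 = 7.416
α = (k/(k−1))·(1 − Σσᵢ²/σ²_T) = (4/3)·(1 − 7.416/14.524) = 0.653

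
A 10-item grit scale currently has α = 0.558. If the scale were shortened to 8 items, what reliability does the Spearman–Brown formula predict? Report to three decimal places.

predicted reliability = 0.502

Length factor m = 8/10 = 0.8000
α' = m·α / (1 − (1−m)·α)
   = 8/10 × 0.558 / (1 − (1 − 8/10) × 0.558)
   = 0.4464 / 0.8884 = 0.502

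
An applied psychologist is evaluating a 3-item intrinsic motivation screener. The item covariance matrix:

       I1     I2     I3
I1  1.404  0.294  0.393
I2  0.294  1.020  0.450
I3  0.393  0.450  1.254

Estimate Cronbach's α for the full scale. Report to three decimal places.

Σσᵢ² = 1.404 + 1.020 + 1.254 = 3.678
Sum of off-diagonal covariances = 1.137
σ²_T = 3.678 + 2 × 1.137 = 5.952
α = (k/(k−1))·(1 − Σσᵢ²/σ²_T) = (3/2)·(1 − 3.678/5.952) = 0.573

α = 0.573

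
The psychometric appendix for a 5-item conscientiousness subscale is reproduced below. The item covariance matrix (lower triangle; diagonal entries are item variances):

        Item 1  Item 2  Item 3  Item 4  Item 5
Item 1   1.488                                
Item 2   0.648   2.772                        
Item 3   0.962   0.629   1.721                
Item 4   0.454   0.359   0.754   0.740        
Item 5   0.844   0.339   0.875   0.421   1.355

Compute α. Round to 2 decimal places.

Σσᵢ² = 1.488 + 2.772 + 1.721 + 0.740 + 1.355 = 8.076
Sum of off-diagonal covariances = 6.285
σ²_T = 8.076 + 2 × 6.285 = 20.646
α = (k/(k−1))·(1 − Σσᵢ²/σ²_T) = (5/4)·(1 − 8.076/20.646) = 0.76

α = 0.76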